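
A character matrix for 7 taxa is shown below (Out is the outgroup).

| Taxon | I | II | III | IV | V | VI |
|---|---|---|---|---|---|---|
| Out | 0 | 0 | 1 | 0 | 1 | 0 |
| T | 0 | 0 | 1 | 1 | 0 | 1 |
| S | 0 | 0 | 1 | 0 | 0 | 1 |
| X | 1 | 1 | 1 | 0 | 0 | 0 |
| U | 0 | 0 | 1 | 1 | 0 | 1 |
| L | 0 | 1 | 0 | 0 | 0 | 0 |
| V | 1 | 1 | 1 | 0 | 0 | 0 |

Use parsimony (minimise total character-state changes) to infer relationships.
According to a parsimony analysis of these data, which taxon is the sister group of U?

Character polarity is set by the outgroup: the derived state is whichever differs from the outgroup's state, so for III, V the derived state is '0', and for the remaining characters it is '1'.
Only V and X show the derived state '1' for I, supporting them as a clade.
Only L, V, and X show the derived state '1' for II, supporting them as a clade.
III: derived state '0' in L only — an autapomorphy, so it tells us nothing about relationships among taxa.
Only T and U show the derived state '1' for IV, supporting them as a clade.
All ingroup taxa share the derived state '0' for V; it defines the ingroup but does not resolve relationships within it.
VI (derived state '1') is shared by S, T, and U — a synapomorphy uniting that clade.
Most parsimonious ingroup topology: (((T,U),S),((X,V),L)).
U and T form a cherry on this tree, so they are sister taxa.

T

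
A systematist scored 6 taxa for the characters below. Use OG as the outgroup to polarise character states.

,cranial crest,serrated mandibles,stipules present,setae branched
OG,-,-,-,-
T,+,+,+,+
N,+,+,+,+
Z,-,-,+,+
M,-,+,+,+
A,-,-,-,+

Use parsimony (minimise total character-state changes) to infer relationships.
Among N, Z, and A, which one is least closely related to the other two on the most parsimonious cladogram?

A

The outgroup has state '-' for every character, so '+' is the derived state throughout.
cranial crest (derived state '+') is shared by N and T — a synapomorphy uniting that clade.
serrated mandibles: derived state '+' in M, N, and T only — synapomorphy for {M, N, T}.
Only M, N, T, and Z show the derived state '+' for stipules present, supporting them as a clade.
setae branched (derived state '+') is shared by all ingroup taxa — unites the whole ingroup.
Most parsimonious ingroup topology: ((((T,N),M),Z),A).
N and Z share a more recent common ancestor with each other than either does with A, so A is the least closely related of the three.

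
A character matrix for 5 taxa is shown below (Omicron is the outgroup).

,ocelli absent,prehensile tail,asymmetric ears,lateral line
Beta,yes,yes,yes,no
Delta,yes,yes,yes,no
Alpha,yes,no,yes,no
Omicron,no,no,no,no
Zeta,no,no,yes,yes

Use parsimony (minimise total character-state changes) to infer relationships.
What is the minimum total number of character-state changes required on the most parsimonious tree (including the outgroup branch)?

4

The outgroup has state 'no' for every character, so 'yes' is the derived state throughout.
ocelli absent (derived state 'yes') is shared by Alpha, Beta, and Delta — a synapomorphy uniting that clade.
prehensile tail (derived state 'yes') is shared by Beta and Delta — a synapomorphy uniting that clade.
All ingroup taxa share the derived state 'yes' for asymmetric ears; it defines the ingroup but does not resolve relationships within it.
lateral line (derived state 'yes') is unique to Zeta (autapomorphy; uninformative for grouping).
Most parsimonious ingroup topology: (((Beta,Delta),Alpha),Zeta).
Changes per character on this tree: ocelli absent: 1; prehensile tail: 1; asymmetric ears: 1; lateral line: 1.
Total = 4.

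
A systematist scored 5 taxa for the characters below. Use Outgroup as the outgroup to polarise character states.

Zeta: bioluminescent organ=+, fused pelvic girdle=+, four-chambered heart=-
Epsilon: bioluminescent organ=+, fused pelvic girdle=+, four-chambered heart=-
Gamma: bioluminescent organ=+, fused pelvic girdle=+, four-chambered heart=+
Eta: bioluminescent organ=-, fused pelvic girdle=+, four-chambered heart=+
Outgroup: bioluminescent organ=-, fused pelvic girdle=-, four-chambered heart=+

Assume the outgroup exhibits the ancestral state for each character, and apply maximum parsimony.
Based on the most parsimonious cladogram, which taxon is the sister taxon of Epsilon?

Character polarity is set by the outgroup: the derived state is whichever differs from the outgroup's state, so for four-chambered heart the derived state is '-', and for the remaining characters it is '+'.
Only Epsilon, Gamma, and Zeta show the derived state '+' for bioluminescent organ, supporting them as a clade.
All ingroup taxa share the derived state '+' for fused pelvic girdle; it defines the ingroup but does not resolve relationships within it.
Only Epsilon and Zeta show the derived state '-' for four-chambered heart, supporting them as a clade.
Most parsimonious ingroup topology: ((Gamma,(Zeta,Epsilon)),Eta).
Epsilon and Zeta form a cherry on this tree, so they are sister taxa.

Zeta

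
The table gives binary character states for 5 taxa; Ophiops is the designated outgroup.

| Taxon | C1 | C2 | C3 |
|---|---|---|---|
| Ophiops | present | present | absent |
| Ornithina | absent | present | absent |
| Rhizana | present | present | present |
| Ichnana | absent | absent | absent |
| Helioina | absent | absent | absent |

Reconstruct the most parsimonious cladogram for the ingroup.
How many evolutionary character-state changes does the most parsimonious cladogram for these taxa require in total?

Character polarity is set by the outgroup: the derived state is whichever differs from the outgroup's state, so for C1, C2 the derived state is 'absent', and for the remaining characters it is 'present'.
C1 (derived state 'absent') is shared by Helioina, Ichnana, and Ornithina — a synapomorphy uniting that clade.
Only Helioina and Ichnana show the derived state 'absent' for C2, supporting them as a clade.
C3: derived state 'present' in Rhizana only — an autapomorphy, so it tells us nothing about relationships among taxa.
Most parsimonious ingroup topology: ((Ornithina,(Ichnana,Helioina)),Rhizana).
Changes per character on this tree: C1: 1; C2: 1; C3: 1.
Total = 3.

3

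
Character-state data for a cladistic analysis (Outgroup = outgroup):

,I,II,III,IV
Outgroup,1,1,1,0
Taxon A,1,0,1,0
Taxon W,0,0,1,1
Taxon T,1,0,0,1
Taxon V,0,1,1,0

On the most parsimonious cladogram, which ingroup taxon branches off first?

Taxon V

Character polarity is set by the outgroup: the derived state is whichever differs from the outgroup's state, so for I, II, III the derived state is '0', and for the remaining characters it is '1'.
I groups Taxon V and Taxon W, which is incompatible with the clades supported by the remaining characters; treating it as convergent (homoplasy) costs fewer steps than any alternative tree.
II: derived state '0' in Taxon A, Taxon T, and Taxon W only — synapomorphy for {Taxon A, Taxon T, Taxon W}.
III (derived state '0') is unique to Taxon T (autapomorphy; uninformative for grouping).
IV: derived state '1' in Taxon T and Taxon W only — synapomorphy for {Taxon T, Taxon W}.
Most parsimonious ingroup topology: ((Taxon A,(Taxon W,Taxon T)),Taxon V).
Taxon V is sister to the clade containing all other ingroup taxa, so it is the earliest-diverging (most basal) ingroup lineage.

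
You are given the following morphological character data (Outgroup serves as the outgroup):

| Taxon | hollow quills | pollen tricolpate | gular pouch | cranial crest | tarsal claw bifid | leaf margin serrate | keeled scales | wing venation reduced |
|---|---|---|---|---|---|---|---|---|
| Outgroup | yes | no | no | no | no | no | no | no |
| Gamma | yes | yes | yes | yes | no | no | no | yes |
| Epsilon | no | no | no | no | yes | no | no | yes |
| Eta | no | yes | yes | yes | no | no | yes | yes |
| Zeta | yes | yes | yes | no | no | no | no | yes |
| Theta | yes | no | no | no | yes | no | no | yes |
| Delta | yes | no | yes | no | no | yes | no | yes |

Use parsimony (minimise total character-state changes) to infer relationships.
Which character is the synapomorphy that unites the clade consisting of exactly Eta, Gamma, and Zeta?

pollen tricolpate

Character polarity is set by the outgroup: the derived state is whichever differs from the outgroup's state, so for hollow quills the derived state is 'no', and for the remaining characters it is 'yes'.
hollow quills groups Epsilon and Eta, which is incompatible with the clades supported by the remaining characters; treating it as convergent (homoplasy) costs fewer steps than any alternative tree.
pollen tricolpate (derived state 'yes') is shared by Eta, Gamma, and Zeta — a synapomorphy uniting that clade.
gular pouch: derived state 'yes' in Delta, Eta, Gamma, and Zeta only — synapomorphy for {Delta, Eta, Gamma, Zeta}.
cranial crest (derived state 'yes') is shared by Eta and Gamma — a synapomorphy uniting that clade.
tarsal claw bifid: derived state 'yes' in Epsilon and Theta only — synapomorphy for {Epsilon, Theta}.
leaf margin serrate: derived state 'yes' in Delta only — an autapomorphy, so it tells us nothing about relationships among taxa.
keeled scales (derived state 'yes') is unique to Eta (autapomorphy; uninformative for grouping).
wing venation reduced (derived state 'yes') is shared by all ingroup taxa — unites the whole ingroup.
Most parsimonious ingroup topology: ((((Gamma,Eta),Zeta),Delta),(Epsilon,Theta)).
The clade {Eta, Gamma, Zeta} is supported by pollen tricolpate: its derived state 'yes' occurs in exactly those taxa and in no other taxon (including the outgroup).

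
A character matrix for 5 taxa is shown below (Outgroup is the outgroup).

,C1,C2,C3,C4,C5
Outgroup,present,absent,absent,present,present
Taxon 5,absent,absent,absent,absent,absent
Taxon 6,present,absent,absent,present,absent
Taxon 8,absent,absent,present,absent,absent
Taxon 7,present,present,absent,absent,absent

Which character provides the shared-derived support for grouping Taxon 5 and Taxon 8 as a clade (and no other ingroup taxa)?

C1

Character polarity is set by the outgroup: the derived state is whichever differs from the outgroup's state, so for C1, C4, C5 the derived state is 'absent', and for the remaining characters it is 'present'.
Only Taxon 5 and Taxon 8 show the derived state 'absent' for C1, supporting them as a clade.
C2: derived state 'present' in Taxon 7 only — an autapomorphy, so it tells us nothing about relationships among taxa.
C3: derived state 'present' in Taxon 8 only — an autapomorphy, so it tells us nothing about relationships among taxa.
C4: derived state 'absent' in Taxon 5, Taxon 7, and Taxon 8 only — synapomorphy for {Taxon 5, Taxon 7, Taxon 8}.
C5 (derived state 'absent') is shared by all ingroup taxa — unites the whole ingroup.
Most parsimonious ingroup topology: (((Taxon 5,Taxon 8),Taxon 7),Taxon 6).
The clade {Taxon 5, Taxon 8} is supported by C1: its derived state 'absent' occurs in exactly those taxa and in no other taxon (including the outgroup).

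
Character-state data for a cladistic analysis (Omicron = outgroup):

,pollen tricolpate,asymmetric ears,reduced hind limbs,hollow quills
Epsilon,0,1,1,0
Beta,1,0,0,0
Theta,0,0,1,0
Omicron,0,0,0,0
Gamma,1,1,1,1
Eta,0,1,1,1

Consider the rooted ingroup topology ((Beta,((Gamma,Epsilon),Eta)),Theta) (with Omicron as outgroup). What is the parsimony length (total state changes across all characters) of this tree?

7

Map each character onto ((Beta,((Gamma,Epsilon),Eta)),Theta) (rooted by Omicron) and count the minimum state changes it requires (Fitch parsimony):
pollen tricolpate: 2; asymmetric ears: 1; reduced hind limbs: 2; hollow quills: 2.
Total tree length = 7.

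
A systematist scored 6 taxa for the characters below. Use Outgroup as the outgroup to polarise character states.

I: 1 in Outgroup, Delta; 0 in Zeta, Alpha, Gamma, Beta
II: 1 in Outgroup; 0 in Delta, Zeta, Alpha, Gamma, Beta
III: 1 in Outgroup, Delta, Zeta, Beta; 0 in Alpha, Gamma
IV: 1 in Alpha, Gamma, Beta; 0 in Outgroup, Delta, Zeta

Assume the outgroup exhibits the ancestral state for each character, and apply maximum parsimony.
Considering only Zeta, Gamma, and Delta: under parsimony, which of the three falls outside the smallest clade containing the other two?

Character polarity is set by the outgroup: the derived state is whichever differs from the outgroup's state, so for I, II, III the derived state is '0', and for the remaining characters it is '1'.
Only Alpha, Beta, Gamma, and Zeta show the derived state '0' for I, supporting them as a clade.
II (derived state '0') is shared by all ingroup taxa — unites the whole ingroup.
III: derived state '0' in Alpha and Gamma only — synapomorphy for {Alpha, Gamma}.
Only Alpha, Beta, and Gamma show the derived state '1' for IV, supporting them as a clade.
Most parsimonious ingroup topology: (Delta,(Zeta,((Alpha,Gamma),Beta))).
Gamma and Zeta share a more recent common ancestor with each other than either does with Delta, so Delta is the least closely related of the three.

Delta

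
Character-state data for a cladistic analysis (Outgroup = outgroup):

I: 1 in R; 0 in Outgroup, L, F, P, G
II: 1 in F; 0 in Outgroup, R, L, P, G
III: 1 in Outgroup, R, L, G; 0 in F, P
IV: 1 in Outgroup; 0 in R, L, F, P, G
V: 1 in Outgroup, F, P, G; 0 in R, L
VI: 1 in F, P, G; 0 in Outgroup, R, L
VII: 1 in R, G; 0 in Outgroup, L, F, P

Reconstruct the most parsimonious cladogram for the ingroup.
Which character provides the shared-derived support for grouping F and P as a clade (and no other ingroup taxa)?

Character polarity is set by the outgroup: the derived state is whichever differs from the outgroup's state, so for III, IV, V the derived state is '0', and for the remaining characters it is '1'.
I: derived state '1' in R only — an autapomorphy, so it tells us nothing about relationships among taxa.
II (derived state '1') is unique to F (autapomorphy; uninformative for grouping).
III: derived state '0' in F and P only — synapomorphy for {F, P}.
All ingroup taxa share the derived state '0' for IV; it defines the ingroup but does not resolve relationships within it.
V: derived state '0' in L and R only — synapomorphy for {L, R}.
VI: derived state '1' in F, G, and P only — synapomorphy for {F, G, P}.
VII groups G and R, which is incompatible with the clades supported by the remaining characters; treating it as convergent (homoplasy) costs fewer steps than any alternative tree.
Most parsimonious ingroup topology: ((R,L),((F,P),G)).
The clade {F, P} is supported by III: its derived state '0' occurs in exactly those taxa and in no other taxon (including the outgroup).

III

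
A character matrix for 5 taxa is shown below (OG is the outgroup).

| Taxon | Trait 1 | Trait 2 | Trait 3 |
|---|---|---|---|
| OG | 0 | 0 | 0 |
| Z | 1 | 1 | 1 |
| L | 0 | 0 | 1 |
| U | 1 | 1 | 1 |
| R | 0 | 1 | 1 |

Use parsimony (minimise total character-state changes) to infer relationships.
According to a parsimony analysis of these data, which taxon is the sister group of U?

Z

The outgroup has state '0' for every character, so '1' is the derived state throughout.
Only U and Z show the derived state '1' for Trait 1, supporting them as a clade.
Trait 2: derived state '1' in R, U, and Z only — synapomorphy for {R, U, Z}.
Trait 3 (derived state '1') is shared by all ingroup taxa — unites the whole ingroup.
Most parsimonious ingroup topology: (((Z,U),R),L).
U and Z form a cherry on this tree, so they are sister taxa.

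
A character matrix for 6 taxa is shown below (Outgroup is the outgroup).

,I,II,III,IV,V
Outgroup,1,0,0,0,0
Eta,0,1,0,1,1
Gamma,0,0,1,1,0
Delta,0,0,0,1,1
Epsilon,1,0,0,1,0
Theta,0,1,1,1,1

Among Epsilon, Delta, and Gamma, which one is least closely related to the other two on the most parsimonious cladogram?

Epsilon

Character polarity is set by the outgroup: the derived state is whichever differs from the outgroup's state, so for I the derived state is '0', and for the remaining characters it is '1'.
I: derived state '0' in Delta, Eta, Gamma, and Theta only — synapomorphy for {Delta, Eta, Gamma, Theta}.
II (derived state '1') is shared by Eta and Theta — a synapomorphy uniting that clade.
III groups Gamma and Theta, which is incompatible with the clades supported by the remaining characters; treating it as convergent (homoplasy) costs fewer steps than any alternative tree.
All ingroup taxa share the derived state '1' for IV; it defines the ingroup but does not resolve relationships within it.
V (derived state '1') is shared by Delta, Eta, and Theta — a synapomorphy uniting that clade.
Most parsimonious ingroup topology: ((((Eta,Theta),Delta),Gamma),Epsilon).
Gamma and Delta share a more recent common ancestor with each other than either does with Epsilon, so Epsilon is the least closely related of the three.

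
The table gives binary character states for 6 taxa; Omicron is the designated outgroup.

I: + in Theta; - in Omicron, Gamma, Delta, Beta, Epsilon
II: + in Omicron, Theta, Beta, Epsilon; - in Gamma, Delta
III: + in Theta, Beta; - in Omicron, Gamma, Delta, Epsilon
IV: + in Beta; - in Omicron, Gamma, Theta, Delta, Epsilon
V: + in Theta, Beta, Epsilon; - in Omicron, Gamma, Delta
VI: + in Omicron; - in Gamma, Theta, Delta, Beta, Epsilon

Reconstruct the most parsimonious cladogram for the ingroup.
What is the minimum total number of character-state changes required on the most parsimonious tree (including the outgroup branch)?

6

Character polarity is set by the outgroup: the derived state is whichever differs from the outgroup's state, so for II, VI the derived state is '-', and for the remaining characters it is '+'.
I: derived state '+' in Theta only — an autapomorphy, so it tells us nothing about relationships among taxa.
II (derived state '-') is shared by Delta and Gamma — a synapomorphy uniting that clade.
III (derived state '+') is shared by Beta and Theta — a synapomorphy uniting that clade.
IV: derived state '+' in Beta only — an autapomorphy, so it tells us nothing about relationships among taxa.
V (derived state '+') is shared by Beta, Epsilon, and Theta — a synapomorphy uniting that clade.
VI (derived state '-') is shared by all ingroup taxa — unites the whole ingroup.
Most parsimonious ingroup topology: ((Gamma,Delta),((Theta,Beta),Epsilon)).
Changes per character on this tree: I: 1; II: 1; III: 1; IV: 1; V: 1; VI: 1.
Total = 6.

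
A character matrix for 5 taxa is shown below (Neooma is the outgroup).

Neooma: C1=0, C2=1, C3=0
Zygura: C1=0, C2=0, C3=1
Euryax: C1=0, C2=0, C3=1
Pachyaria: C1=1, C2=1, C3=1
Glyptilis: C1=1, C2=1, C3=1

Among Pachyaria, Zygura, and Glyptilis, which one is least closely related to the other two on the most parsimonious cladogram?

Character polarity is set by the outgroup: the derived state is whichever differs from the outgroup's state, so for C2 the derived state is '0', and for the remaining characters it is '1'.
Only Glyptilis and Pachyaria show the derived state '1' for C1, supporting them as a clade.
C2: derived state '0' in Euryax and Zygura only — synapomorphy for {Euryax, Zygura}.
C3 (derived state '1') is shared by all ingroup taxa — unites the whole ingroup.
Most parsimonious ingroup topology: ((Zygura,Euryax),(Pachyaria,Glyptilis)).
Pachyaria and Glyptilis share a more recent common ancestor with each other than either does with Zygura, so Zygura is the least closely related of the three.

Zygura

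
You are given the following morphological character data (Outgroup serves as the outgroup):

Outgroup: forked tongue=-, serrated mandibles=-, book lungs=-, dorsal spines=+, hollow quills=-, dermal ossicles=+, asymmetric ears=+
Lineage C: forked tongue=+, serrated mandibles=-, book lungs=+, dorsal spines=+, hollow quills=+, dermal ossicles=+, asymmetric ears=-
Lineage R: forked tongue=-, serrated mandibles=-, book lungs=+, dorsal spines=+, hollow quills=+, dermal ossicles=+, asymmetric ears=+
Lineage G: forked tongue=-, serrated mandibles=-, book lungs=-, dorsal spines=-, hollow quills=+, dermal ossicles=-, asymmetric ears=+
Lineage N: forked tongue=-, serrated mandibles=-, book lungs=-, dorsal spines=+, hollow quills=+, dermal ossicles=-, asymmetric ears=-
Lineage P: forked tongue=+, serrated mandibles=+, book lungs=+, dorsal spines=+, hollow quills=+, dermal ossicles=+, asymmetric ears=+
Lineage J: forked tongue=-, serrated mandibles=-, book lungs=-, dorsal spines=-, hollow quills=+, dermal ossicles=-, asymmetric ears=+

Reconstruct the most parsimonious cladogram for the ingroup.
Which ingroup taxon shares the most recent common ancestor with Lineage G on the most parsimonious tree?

Character polarity is set by the outgroup: the derived state is whichever differs from the outgroup's state, so for dorsal spines, dermal ossicles, asymmetric ears the derived state is '-', and for the remaining characters it is '+'.
forked tongue: derived state '+' in Lineage C and Lineage P only — synapomorphy for {Lineage C, Lineage P}.
serrated mandibles: derived state '+' in Lineage P only — an autapomorphy, so it tells us nothing about relationships among taxa.
book lungs: derived state '+' in Lineage C, Lineage P, and Lineage R only — synapomorphy for {Lineage C, Lineage P, Lineage R}.
Only Lineage G and Lineage J show the derived state '-' for dorsal spines, supporting them as a clade.
hollow quills (derived state '+') is shared by all ingroup taxa — unites the whole ingroup.
dermal ossicles: derived state '-' in Lineage G, Lineage J, and Lineage N only — synapomorphy for {Lineage G, Lineage J, Lineage N}.
asymmetric ears (state '-') occurs in Lineage C and Lineage N but conflicts with the nesting implied by the other characters — most parsimoniously interpreted as homoplasy.
Most parsimonious ingroup topology: (((Lineage C,Lineage P),Lineage R),((Lineage G,Lineage J),Lineage N)).
Lineage G and Lineage J form a cherry on this tree, so they are sister taxa.

Lineage J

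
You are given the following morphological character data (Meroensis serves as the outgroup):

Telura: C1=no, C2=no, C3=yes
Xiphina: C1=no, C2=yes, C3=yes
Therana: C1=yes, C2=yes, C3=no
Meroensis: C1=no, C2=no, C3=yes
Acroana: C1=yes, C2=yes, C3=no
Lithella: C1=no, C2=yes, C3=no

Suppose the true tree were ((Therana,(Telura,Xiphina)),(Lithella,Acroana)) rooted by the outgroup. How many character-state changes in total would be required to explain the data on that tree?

6

Map each character onto ((Therana,(Telura,Xiphina)),(Lithella,Acroana)) (rooted by Meroensis) and count the minimum state changes it requires (Fitch parsimony):
C1: 2; C2: 2; C3: 2.
Total tree length = 6.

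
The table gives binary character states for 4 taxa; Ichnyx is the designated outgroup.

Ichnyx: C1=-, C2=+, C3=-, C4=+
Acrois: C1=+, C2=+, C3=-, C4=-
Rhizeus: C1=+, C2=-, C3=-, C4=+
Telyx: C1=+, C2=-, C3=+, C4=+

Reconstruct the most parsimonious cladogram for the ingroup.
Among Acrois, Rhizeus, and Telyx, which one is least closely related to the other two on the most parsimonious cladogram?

Character polarity is set by the outgroup: the derived state is whichever differs from the outgroup's state, so for C2, C4 the derived state is '-', and for the remaining characters it is '+'.
All ingroup taxa share the derived state '+' for C1; it defines the ingroup but does not resolve relationships within it.
C2: derived state '-' in Rhizeus and Telyx only — synapomorphy for {Rhizeus, Telyx}.
C3 (derived state '+') is unique to Telyx (autapomorphy; uninformative for grouping).
C4 (derived state '-') is unique to Acrois (autapomorphy; uninformative for grouping).
Most parsimonious ingroup topology: (Acrois,(Rhizeus,Telyx)).
Telyx and Rhizeus share a more recent common ancestor with each other than either does with Acrois, so Acrois is the least closely related of the three.

Acrois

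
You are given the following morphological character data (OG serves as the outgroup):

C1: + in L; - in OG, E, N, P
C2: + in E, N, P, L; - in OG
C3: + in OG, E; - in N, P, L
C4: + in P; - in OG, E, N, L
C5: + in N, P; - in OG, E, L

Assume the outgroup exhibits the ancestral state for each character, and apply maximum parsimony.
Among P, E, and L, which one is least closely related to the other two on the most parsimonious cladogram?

Character polarity is set by the outgroup: the derived state is whichever differs from the outgroup's state, so for C3 the derived state is '-', and for the remaining characters it is '+'.
C1: derived state '+' in L only — an autapomorphy, so it tells us nothing about relationships among taxa.
C2 (derived state '+') is shared by all ingroup taxa — unites the whole ingroup.
Only L, N, and P show the derived state '-' for C3, supporting them as a clade.
C4 (derived state '+') is unique to P (autapomorphy; uninformative for grouping).
C5: derived state '+' in N and P only — synapomorphy for {N, P}.
Most parsimonious ingroup topology: (E,((N,P),L)).
L and P share a more recent common ancestor with each other than either does with E, so E is the least closely related of the three.

E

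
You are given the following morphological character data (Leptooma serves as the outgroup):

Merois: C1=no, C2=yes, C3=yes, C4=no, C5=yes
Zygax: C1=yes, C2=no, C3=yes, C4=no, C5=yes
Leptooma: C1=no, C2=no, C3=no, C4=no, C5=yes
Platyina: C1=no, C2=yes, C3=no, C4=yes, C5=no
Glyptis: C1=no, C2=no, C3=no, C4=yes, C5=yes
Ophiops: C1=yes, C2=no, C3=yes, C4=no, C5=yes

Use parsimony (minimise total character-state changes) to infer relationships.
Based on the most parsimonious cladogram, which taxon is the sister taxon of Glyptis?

Character polarity is set by the outgroup: the derived state is whichever differs from the outgroup's state, so for C5 the derived state is 'no', and for the remaining characters it is 'yes'.
C1 (derived state 'yes') is shared by Ophiops and Zygax — a synapomorphy uniting that clade.
C2 (state 'yes') occurs in Merois and Platyina but conflicts with the nesting implied by the other characters — most parsimoniously interpreted as homoplasy.
Only Merois, Ophiops, and Zygax show the derived state 'yes' for C3, supporting them as a clade.
Only Glyptis and Platyina show the derived state 'yes' for C4, supporting them as a clade.
C5: derived state 'no' in Platyina only — an autapomorphy, so it tells us nothing about relationships among taxa.
Most parsimonious ingroup topology: ((Merois,(Ophiops,Zygax)),(Platyina,Glyptis)).
Glyptis and Platyina form a cherry on this tree, so they are sister taxa.

Platyina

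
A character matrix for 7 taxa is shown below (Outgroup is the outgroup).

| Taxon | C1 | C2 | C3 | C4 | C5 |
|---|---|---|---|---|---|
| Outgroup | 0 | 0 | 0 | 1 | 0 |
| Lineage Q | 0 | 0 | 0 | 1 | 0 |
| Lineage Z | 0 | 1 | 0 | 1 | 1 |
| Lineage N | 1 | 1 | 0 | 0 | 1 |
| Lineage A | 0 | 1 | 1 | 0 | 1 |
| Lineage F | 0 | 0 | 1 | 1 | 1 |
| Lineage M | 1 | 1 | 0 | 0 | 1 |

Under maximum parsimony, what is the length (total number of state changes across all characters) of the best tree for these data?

Character polarity is set by the outgroup: the derived state is whichever differs from the outgroup's state, so for C4 the derived state is '0', and for the remaining characters it is '1'.
Only Lineage M and Lineage N show the derived state '1' for C1, supporting them as a clade.
C2: derived state '1' in Lineage A, Lineage M, Lineage N, and Lineage Z only — synapomorphy for {Lineage A, Lineage M, Lineage N, Lineage Z}.
C3 (state '1') occurs in Lineage A and Lineage F but conflicts with the nesting implied by the other characters — most parsimoniously interpreted as homoplasy.
C4 (derived state '0') is shared by Lineage A, Lineage M, and Lineage N — a synapomorphy uniting that clade.
C5 (derived state '1') is shared by Lineage A, Lineage F, Lineage M, Lineage N, and Lineage Z — a synapomorphy uniting that clade.
Most parsimonious ingroup topology: (Lineage Q,((Lineage Z,((Lineage N,Lineage M),Lineage A)),Lineage F)).
Changes per character on this tree: C1: 1; C2: 1; C3: 2; C4: 1; C5: 1.
Total = 6.

6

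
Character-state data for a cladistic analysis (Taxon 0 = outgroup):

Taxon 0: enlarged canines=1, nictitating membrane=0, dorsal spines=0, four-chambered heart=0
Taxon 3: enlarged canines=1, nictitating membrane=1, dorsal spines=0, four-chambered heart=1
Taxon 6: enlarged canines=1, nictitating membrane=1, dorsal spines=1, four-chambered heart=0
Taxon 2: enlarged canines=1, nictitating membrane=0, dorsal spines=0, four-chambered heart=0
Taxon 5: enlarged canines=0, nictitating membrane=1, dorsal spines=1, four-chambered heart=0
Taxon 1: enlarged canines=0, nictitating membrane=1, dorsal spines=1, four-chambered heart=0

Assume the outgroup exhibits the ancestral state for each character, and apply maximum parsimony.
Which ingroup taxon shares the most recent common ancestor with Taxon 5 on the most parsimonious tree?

Character polarity is set by the outgroup: the derived state is whichever differs from the outgroup's state, so for enlarged canines the derived state is '0', and for the remaining characters it is '1'.
enlarged canines (derived state '0') is shared by Taxon 1 and Taxon 5 — a synapomorphy uniting that clade.
Only Taxon 1, Taxon 3, Taxon 5, and Taxon 6 show the derived state '1' for nictitating membrane, supporting them as a clade.
Only Taxon 1, Taxon 5, and Taxon 6 show the derived state '1' for dorsal spines, supporting them as a clade.
four-chambered heart: derived state '1' in Taxon 3 only — an autapomorphy, so it tells us nothing about relationships among taxa.
Most parsimonious ingroup topology: ((Taxon 3,(Taxon 6,(Taxon 5,Taxon 1))),Taxon 2).
Taxon 5 and Taxon 1 form a cherry on this tree, so they are sister taxa.

Taxon 1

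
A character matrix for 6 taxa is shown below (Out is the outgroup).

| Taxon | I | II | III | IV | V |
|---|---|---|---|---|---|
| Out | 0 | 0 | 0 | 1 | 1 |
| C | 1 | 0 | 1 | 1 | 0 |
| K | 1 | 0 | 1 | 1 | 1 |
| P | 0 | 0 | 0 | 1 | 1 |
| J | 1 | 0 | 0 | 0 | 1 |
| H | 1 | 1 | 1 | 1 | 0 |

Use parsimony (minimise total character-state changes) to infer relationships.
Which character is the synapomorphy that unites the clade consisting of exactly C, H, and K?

Character polarity is set by the outgroup: the derived state is whichever differs from the outgroup's state, so for IV, V the derived state is '0', and for the remaining characters it is '1'.
I (derived state '1') is shared by C, H, J, and K — a synapomorphy uniting that clade.
II: derived state '1' in H only — an autapomorphy, so it tells us nothing about relationships among taxa.
III (derived state '1') is shared by C, H, and K — a synapomorphy uniting that clade.
IV (derived state '0') is unique to J (autapomorphy; uninformative for grouping).
V (derived state '0') is shared by C and H — a synapomorphy uniting that clade.
Most parsimonious ingroup topology: ((((C,H),K),J),P).
The clade {C, H, K} is supported by III: its derived state '1' occurs in exactly those taxa and in no other taxon (including the outgroup).

III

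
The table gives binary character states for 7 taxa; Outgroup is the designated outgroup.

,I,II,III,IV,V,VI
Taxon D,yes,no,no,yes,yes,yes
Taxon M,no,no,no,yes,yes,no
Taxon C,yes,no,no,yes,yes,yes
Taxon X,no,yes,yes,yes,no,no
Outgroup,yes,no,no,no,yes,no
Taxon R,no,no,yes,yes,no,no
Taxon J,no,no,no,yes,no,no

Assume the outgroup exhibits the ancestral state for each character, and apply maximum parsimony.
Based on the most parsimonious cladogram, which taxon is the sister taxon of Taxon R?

Character polarity is set by the outgroup: the derived state is whichever differs from the outgroup's state, so for I, V the derived state is 'no', and for the remaining characters it is 'yes'.
I: derived state 'no' in Taxon J, Taxon M, Taxon R, and Taxon X only — synapomorphy for {Taxon J, Taxon M, Taxon R, Taxon X}.
II: derived state 'yes' in Taxon X only — an autapomorphy, so it tells us nothing about relationships among taxa.
III (derived state 'yes') is shared by Taxon R and Taxon X — a synapomorphy uniting that clade.
All ingroup taxa share the derived state 'yes' for IV; it defines the ingroup but does not resolve relationships within it.
Only Taxon J, Taxon R, and Taxon X show the derived state 'no' for V, supporting them as a clade.
Only Taxon C and Taxon D show the derived state 'yes' for VI, supporting them as a clade.
Most parsimonious ingroup topology: ((Taxon C,Taxon D),(((Taxon X,Taxon R),Taxon J),Taxon M)).
Taxon R and Taxon X form a cherry on this tree, so they are sister taxa.

Taxon X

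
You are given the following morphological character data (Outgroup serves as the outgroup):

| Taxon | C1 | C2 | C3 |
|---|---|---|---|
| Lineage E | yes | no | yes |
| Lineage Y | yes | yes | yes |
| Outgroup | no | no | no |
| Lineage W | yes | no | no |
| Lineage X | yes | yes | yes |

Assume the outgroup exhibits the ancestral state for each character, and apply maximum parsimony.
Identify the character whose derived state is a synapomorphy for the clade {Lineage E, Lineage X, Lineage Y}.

C3

The outgroup has state 'no' for every character, so 'yes' is the derived state throughout.
All ingroup taxa share the derived state 'yes' for C1; it defines the ingroup but does not resolve relationships within it.
Only Lineage X and Lineage Y show the derived state 'yes' for C2, supporting them as a clade.
Only Lineage E, Lineage X, and Lineage Y show the derived state 'yes' for C3, supporting them as a clade.
Most parsimonious ingroup topology: ((Lineage E,(Lineage X,Lineage Y)),Lineage W).
The clade {Lineage E, Lineage X, Lineage Y} is supported by C3: its derived state 'yes' occurs in exactly those taxa and in no other taxon (including the outgroup).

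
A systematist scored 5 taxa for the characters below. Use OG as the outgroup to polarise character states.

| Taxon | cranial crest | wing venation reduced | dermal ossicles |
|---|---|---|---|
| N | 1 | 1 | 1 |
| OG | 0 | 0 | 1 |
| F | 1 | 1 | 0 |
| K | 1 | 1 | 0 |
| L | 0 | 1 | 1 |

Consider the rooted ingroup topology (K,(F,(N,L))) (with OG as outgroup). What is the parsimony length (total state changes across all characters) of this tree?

Map each character onto (K,(F,(N,L))) (rooted by OG) and count the minimum state changes it requires (Fitch parsimony):
cranial crest: 2; wing venation reduced: 1; dermal ossicles: 2.
Total tree length = 5.

5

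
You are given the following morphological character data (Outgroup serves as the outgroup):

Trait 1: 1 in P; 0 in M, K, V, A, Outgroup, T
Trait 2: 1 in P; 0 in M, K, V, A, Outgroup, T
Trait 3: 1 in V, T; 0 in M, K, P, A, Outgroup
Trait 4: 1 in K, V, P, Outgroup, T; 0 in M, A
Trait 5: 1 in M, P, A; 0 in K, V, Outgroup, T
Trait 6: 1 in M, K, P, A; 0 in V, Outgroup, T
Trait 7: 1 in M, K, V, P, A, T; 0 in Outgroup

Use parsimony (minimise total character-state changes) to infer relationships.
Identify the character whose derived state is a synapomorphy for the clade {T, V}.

Character polarity is set by the outgroup: the derived state is whichever differs from the outgroup's state, so for Trait 4 the derived state is '0', and for the remaining characters it is '1'.
Trait 1: derived state '1' in P only — an autapomorphy, so it tells us nothing about relationships among taxa.
Trait 2: derived state '1' in P only — an autapomorphy, so it tells us nothing about relationships among taxa.
Trait 3 (derived state '1') is shared by T and V — a synapomorphy uniting that clade.
Trait 4 (derived state '0') is shared by A and M — a synapomorphy uniting that clade.
Only A, M, and P show the derived state '1' for Trait 5, supporting them as a clade.
Only A, K, M, and P show the derived state '1' for Trait 6, supporting them as a clade.
All ingroup taxa share the derived state '1' for Trait 7; it defines the ingroup but does not resolve relationships within it.
Most parsimonious ingroup topology: ((K,((A,M),P)),(T,V)).
The clade {T, V} is supported by Trait 3: its derived state '1' occurs in exactly those taxa and in no other taxon (including the outgroup).

Trait 3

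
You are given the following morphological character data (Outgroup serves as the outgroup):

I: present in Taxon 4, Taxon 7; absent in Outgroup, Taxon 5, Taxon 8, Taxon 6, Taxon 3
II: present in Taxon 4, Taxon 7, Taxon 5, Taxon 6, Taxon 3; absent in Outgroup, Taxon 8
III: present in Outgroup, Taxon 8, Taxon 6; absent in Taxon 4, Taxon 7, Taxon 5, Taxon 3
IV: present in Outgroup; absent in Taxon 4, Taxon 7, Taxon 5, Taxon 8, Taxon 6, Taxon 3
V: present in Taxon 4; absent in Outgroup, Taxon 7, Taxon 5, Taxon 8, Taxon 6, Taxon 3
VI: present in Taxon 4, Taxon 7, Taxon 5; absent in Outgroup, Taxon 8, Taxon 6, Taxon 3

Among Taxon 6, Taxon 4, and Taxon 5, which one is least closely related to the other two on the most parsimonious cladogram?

Taxon 6

Character polarity is set by the outgroup: the derived state is whichever differs from the outgroup's state, so for III, IV the derived state is 'absent', and for the remaining characters it is 'present'.
I (derived state 'present') is shared by Taxon 4 and Taxon 7 — a synapomorphy uniting that clade.
Only Taxon 3, Taxon 4, Taxon 5, Taxon 6, and Taxon 7 show the derived state 'present' for II, supporting them as a clade.
III: derived state 'absent' in Taxon 3, Taxon 4, Taxon 5, and Taxon 7 only — synapomorphy for {Taxon 3, Taxon 4, Taxon 5, Taxon 7}.
IV (derived state 'absent') is shared by all ingroup taxa — unites the whole ingroup.
V (derived state 'present') is unique to Taxon 4 (autapomorphy; uninformative for grouping).
VI (derived state 'present') is shared by Taxon 4, Taxon 5, and Taxon 7 — a synapomorphy uniting that clade.
Most parsimonious ingroup topology: (((((Taxon 4,Taxon 7),Taxon 5),Taxon 3),Taxon 6),Taxon 8).
Taxon 5 and Taxon 4 share a more recent common ancestor with each other than either does with Taxon 6, so Taxon 6 is the least closely related of the three.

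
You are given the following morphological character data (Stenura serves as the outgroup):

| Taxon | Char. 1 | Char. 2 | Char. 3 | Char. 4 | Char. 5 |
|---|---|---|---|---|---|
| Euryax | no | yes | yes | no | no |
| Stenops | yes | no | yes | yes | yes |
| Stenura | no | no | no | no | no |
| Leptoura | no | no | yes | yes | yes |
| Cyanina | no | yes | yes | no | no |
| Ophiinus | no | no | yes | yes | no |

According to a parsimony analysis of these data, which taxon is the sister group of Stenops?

The outgroup has state 'no' for every character, so 'yes' is the derived state throughout.
Char. 1 (derived state 'yes') is unique to Stenops (autapomorphy; uninformative for grouping).
Char. 2: derived state 'yes' in Cyanina and Euryax only — synapomorphy for {Cyanina, Euryax}.
Char. 3 (derived state 'yes') is shared by all ingroup taxa — unites the whole ingroup.
Char. 4 (derived state 'yes') is shared by Leptoura, Ophiinus, and Stenops — a synapomorphy uniting that clade.
Char. 5 (derived state 'yes') is shared by Leptoura and Stenops — a synapomorphy uniting that clade.
Most parsimonious ingroup topology: ((Euryax,Cyanina),((Leptoura,Stenops),Ophiinus)).
Stenops and Leptoura form a cherry on this tree, so they are sister taxa.

Leptoura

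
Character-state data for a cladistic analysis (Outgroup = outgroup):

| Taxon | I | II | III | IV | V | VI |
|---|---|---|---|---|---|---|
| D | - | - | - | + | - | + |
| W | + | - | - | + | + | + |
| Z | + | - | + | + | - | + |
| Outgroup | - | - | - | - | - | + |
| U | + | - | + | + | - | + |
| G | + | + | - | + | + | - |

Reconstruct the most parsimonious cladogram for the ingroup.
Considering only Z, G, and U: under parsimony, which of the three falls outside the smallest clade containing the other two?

G

Character polarity is set by the outgroup: the derived state is whichever differs from the outgroup's state, so for VI the derived state is '-', and for the remaining characters it is '+'.
Only G, U, W, and Z show the derived state '+' for I, supporting them as a clade.
II: derived state '+' in G only — an autapomorphy, so it tells us nothing about relationships among taxa.
III: derived state '+' in U and Z only — synapomorphy for {U, Z}.
IV (derived state '+') is shared by all ingroup taxa — unites the whole ingroup.
V (derived state '+') is shared by G and W — a synapomorphy uniting that clade.
VI (derived state '-') is unique to G (autapomorphy; uninformative for grouping).
Most parsimonious ingroup topology: (((W,G),(Z,U)),D).
U and Z share a more recent common ancestor with each other than either does with G, so G is the least closely related of the three.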